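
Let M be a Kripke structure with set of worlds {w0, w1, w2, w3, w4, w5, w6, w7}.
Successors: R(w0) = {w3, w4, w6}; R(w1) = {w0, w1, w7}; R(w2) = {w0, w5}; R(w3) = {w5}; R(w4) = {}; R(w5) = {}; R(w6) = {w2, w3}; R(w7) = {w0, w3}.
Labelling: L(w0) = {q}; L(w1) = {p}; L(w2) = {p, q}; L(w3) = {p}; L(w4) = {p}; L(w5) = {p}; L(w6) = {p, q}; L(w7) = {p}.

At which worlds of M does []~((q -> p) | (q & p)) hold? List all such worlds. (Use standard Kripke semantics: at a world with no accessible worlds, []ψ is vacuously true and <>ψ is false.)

w4, w5

Let φ = []~((q -> p) | (q & p)). Evaluate φ at each world:
  w0 (successors {w3, w4, w6}): φ is false.
  w1 (successors {w0, w1, w7}): φ is false.
  w2 (successors {w0, w5}): φ is false.
  w3 (successors {w5}): φ is false.
  w4 (successors ∅): φ is true.
  w5 (successors ∅): φ is true.
  w6 (successors {w2, w3}): φ is false.
  w7 (successors {w0, w3}): φ is false.
For instance, at w1:
  At w1: []~((q -> p) | (q & p)) requires ~((q -> p) | (q & p)) at every successor {w0, w1, w7}.
    ~((q -> p) | (q & p)) fails at w1, so []~((q -> p) | (q & p)) is false at w1.
Satisfying worlds: {w4, w5}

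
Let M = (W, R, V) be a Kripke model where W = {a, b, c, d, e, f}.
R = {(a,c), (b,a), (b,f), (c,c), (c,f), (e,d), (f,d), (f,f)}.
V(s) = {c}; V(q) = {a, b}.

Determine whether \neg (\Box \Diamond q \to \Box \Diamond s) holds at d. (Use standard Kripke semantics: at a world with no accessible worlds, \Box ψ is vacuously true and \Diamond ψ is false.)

No

At d: \Box \Diamond q \to \Box \Diamond s is true, so \neg (\Box \Diamond q \to \Box \Diamond s) is false.
  At d: \Box \Diamond q is true, \Box \Diamond s is true, so \Box \Diamond q \to \Box \Diamond s is true.
    At d: no accessible worlds, so \Box \Diamond q holds vacuously.
    At d: no accessible worlds, so \Box \Diamond s holds vacuously.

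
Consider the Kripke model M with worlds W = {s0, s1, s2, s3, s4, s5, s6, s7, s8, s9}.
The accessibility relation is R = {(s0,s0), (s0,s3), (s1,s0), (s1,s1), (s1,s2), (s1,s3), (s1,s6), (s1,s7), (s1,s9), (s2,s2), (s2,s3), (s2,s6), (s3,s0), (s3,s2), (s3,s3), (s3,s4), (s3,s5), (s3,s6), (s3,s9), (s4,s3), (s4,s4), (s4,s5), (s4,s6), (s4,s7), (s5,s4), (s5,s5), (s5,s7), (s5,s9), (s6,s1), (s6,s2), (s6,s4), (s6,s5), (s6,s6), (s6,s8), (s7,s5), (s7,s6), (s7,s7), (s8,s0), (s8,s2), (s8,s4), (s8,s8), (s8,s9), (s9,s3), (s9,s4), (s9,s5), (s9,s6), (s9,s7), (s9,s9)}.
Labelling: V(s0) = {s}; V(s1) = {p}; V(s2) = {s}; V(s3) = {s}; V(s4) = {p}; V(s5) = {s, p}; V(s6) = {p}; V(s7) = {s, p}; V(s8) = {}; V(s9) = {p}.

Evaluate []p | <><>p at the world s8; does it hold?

At s8: []p is false, <><>p is true, so []p | <><>p is true.
  At s8: []p requires p at every successor {s0, s2, s4, s8, s9}.
    p fails at s0, so []p is false at s8.
  At s8: <><>p requires <>p at some successor in {s0, s2, s4, s8, s9}.
    <>p holds at s2, so <><>p is true at s8.
      At s2: <>p requires p at some successor in {s2, s3, s6}.
        p holds at s6, so <>p is true at s2.

Yes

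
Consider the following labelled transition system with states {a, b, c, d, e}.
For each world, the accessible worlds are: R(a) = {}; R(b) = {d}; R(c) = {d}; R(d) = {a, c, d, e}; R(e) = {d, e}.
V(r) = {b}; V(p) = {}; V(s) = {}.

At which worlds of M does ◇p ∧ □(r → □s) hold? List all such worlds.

Let φ = ◇p ∧ □(r → □s). Evaluate φ at each world:
  a (successors ∅): φ is false.
  b (successors {d}): φ is false.
  c (successors {d}): φ is false.
  d (successors {a, c, d, e}): φ is false.
  e (successors {d, e}): φ is false.
For instance, at b:
  At b: ◇p is false, □(r → □s) is true, so ◇p ∧ □(r → □s) is false.
    At b: ◇p requires p at some successor in {d}.
      At d: p is false.
    So ◇p is false at b.
    At b: □(r → □s) requires r → □s at every successor {d}.
      At d: r → □s is true.
    So □(r → □s) is true at b.
Satisfying worlds: none.

none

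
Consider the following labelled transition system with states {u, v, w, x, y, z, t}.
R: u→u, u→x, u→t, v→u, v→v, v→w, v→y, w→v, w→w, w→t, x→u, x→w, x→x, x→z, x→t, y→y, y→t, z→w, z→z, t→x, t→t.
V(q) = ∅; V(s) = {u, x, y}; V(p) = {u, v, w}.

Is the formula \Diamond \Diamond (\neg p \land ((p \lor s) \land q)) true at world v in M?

At v: \Diamond \Diamond (\neg p \land ((p \lor s) \land q)) requires \Diamond (\neg p \land ((p \lor s) \land q)) at some successor in {u, v, w, y}.
  At u: \Diamond (\neg p \land ((p \lor s) \land q)) is false.
  At v: \Diamond (\neg p \land ((p \lor s) \land q)) is false.
  At w: \Diamond (\neg p \land ((p \lor s) \land q)) is false.
  At y: \Diamond (\neg p \land ((p \lor s) \land q)) is false.
So \Diamond \Diamond (\neg p \land ((p \lor s) \land q)) is false at v.

No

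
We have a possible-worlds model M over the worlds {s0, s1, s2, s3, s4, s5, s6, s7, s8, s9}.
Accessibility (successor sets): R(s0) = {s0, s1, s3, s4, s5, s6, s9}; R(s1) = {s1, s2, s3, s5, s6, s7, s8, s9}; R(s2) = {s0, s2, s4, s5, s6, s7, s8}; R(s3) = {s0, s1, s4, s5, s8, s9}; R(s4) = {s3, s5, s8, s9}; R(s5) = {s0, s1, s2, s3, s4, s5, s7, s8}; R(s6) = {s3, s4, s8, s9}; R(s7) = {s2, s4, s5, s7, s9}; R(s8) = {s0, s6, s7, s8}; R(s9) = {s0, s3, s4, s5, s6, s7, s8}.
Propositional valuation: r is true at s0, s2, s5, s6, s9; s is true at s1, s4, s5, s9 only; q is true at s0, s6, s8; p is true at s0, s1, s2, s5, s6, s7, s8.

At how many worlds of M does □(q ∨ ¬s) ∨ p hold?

7

Let φ = □(q ∨ ¬s) ∨ p. Evaluate φ at each world:
  s0 (successors {s0, s1, s3, s4, s5, s6, s9}): φ is true.
  s1 (successors {s1, s2, s3, s5, s6, s7, s8, s9}): φ is true.
  s2 (successors {s0, s2, s4, s5, s6, s7, s8}): φ is true.
  s3 (successors {s0, s1, s4, s5, s8, s9}): φ is false.
  s4 (successors {s3, s5, s8, s9}): φ is false.
  s5 (successors {s0, s1, s2, s3, s4, s5, s7, s8}): φ is true.
  s6 (successors {s3, s4, s8, s9}): φ is true.
  s7 (successors {s2, s4, s5, s7, s9}): φ is true.
  s8 (successors {s0, s6, s7, s8}): φ is true.
  s9 (successors {s0, s3, s4, s5, s6, s7, s8}): φ is false.
For instance, at s4:
  At s4: □(q ∨ ¬s) is false, p is false, so □(q ∨ ¬s) ∨ p is false.
    At s4: □(q ∨ ¬s) requires q ∨ ¬s at every successor {s3, s5, s8, s9}.
      q ∨ ¬s fails at s5, so □(q ∨ ¬s) is false at s4.
Satisfying worlds: {s0, s1, s2, s5, s6, s7, s8}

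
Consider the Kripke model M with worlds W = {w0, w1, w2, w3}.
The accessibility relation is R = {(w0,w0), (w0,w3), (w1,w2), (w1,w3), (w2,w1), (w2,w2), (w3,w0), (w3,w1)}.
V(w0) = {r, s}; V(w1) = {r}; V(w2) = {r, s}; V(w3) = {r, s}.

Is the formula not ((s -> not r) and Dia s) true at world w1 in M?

At w1: (s -> not r) and Dia s is true, so not ((s -> not r) and Dia s) is false.
  At w1: s -> not r is true, Dia s is true, so (s -> not r) and Dia s is true.
    At w1: Dia s requires s at some successor in {w2, w3}.
      s holds at w2, so Dia s is true at w1.

No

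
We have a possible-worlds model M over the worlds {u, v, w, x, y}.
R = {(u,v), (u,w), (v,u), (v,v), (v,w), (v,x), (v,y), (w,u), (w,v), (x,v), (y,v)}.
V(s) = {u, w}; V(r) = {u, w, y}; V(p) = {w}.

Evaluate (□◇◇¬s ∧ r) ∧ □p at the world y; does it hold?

No

At y: □◇◇¬s ∧ r is true, □p is false, so (□◇◇¬s ∧ r) ∧ □p is false.
  At y: □◇◇¬s is true, r is true, so □◇◇¬s ∧ r is true.
    At y: □◇◇¬s requires ◇◇¬s at every successor {v}.
      At v: ◇◇¬s is true.
    So □◇◇¬s is true at y.
  At y: □p requires p at every successor {v}.
    p fails at v, so □p is false at y.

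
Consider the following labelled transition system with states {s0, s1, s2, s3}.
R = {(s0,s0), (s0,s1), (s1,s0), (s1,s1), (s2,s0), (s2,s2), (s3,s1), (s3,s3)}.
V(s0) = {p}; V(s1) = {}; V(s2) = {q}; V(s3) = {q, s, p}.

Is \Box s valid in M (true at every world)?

Let φ = \Box s. Evaluate φ at each world:
  s0 (successors {s0, s1}): φ is false.
  s1 (successors {s0, s1}): φ is false.
  s2 (successors {s0, s2}): φ is false.
  s3 (successors {s1, s3}): φ is false.
Detail at s0 (counterexample):
  At s0: \Box s requires s at every successor {s0, s1}.
    s fails at s0, so \Box s is false at s0.

No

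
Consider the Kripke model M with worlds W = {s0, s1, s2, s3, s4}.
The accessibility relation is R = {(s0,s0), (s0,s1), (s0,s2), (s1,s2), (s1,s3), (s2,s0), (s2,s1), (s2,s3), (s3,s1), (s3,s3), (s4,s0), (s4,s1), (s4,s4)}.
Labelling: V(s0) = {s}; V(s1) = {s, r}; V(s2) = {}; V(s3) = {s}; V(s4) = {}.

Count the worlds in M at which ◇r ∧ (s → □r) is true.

Let φ = ◇r ∧ (s → □r). Evaluate φ at each world:
  s0 (successors {s0, s1, s2}): φ is false.
  s1 (successors {s2, s3}): φ is false.
  s2 (successors {s0, s1, s3}): φ is true.
  s3 (successors {s1, s3}): φ is false.
  s4 (successors {s0, s1, s4}): φ is true.
For instance, at s0:
  At s0: ◇r is true, s → □r is false, so ◇r ∧ (s → □r) is false.
    At s0: ◇r requires r at some successor in {s0, s1, s2}.
      r holds at s1, so ◇r is true at s0.
    At s0: s is true, □r is false, so s → □r is false.
      At s0: □r requires r at every successor {s0, s1, s2}.
        r fails at s0, so □r is false at s0.
Satisfying worlds: {s2, s4}

2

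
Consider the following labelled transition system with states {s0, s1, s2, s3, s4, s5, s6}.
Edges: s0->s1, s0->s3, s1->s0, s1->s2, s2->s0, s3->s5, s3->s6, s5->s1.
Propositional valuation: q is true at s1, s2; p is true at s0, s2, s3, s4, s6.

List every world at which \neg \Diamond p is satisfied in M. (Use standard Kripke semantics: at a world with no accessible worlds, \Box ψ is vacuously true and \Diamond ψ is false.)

Let φ = \neg \Diamond p. Evaluate φ at each world:
  s0 (successors {s1, s3}): φ is false.
  s1 (successors {s0, s2}): φ is false.
  s2 (successors {s0}): φ is false.
  s3 (successors {s5, s6}): φ is false.
  s4 (successors ∅): φ is true.
  s5 (successors {s1}): φ is true.
  s6 (successors ∅): φ is true.
For instance, at s3:
  At s3: \Diamond p is true, so \neg \Diamond p is false.
    At s3: \Diamond p requires p at some successor in {s5, s6}.
      p holds at s6, so \Diamond p is true at s3.
Satisfying worlds: {s4, s5, s6}

s4, s5, s6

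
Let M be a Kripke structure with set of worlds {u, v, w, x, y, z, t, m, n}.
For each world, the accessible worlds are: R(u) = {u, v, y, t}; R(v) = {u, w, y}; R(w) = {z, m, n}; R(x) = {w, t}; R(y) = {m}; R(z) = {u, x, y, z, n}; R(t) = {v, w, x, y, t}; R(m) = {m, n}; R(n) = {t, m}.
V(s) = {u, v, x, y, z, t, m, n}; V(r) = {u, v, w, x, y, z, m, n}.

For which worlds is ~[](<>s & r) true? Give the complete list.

u, x, t, n

Let φ = ~[](<>s & r). Evaluate φ at each world:
  u (successors {u, v, y, t}): φ is true.
  v (successors {u, w, y}): φ is false.
  w (successors {z, m, n}): φ is false.
  x (successors {w, t}): φ is true.
  y (successors {m}): φ is false.
  z (successors {u, x, y, z, n}): φ is false.
  t (successors {v, w, x, y, t}): φ is true.
  m (successors {m, n}): φ is false.
  n (successors {t, m}): φ is true.
For instance, at v:
  At v: [](<>s & r) is true, so ~[](<>s & r) is false.
    At v: [](<>s & r) requires <>s & r at every successor {u, w, y}.
      At u: <>s & r is true.
      At w: <>s & r is true.
      At y: <>s & r is true.
    So [](<>s & r) is true at v.
Satisfying worlds: {u, x, t, n}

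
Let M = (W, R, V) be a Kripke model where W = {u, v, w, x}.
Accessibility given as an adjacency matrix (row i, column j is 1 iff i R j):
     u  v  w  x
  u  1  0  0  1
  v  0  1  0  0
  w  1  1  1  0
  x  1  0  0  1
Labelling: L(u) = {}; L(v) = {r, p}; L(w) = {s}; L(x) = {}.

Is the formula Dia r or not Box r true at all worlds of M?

Yes

Let φ = Dia r or not Box r. Evaluate φ at each world:
  u (successors {u, x}): φ is true.
  v (successors {v}): φ is true.
  w (successors {u, v, w}): φ is true.
  x (successors {u, x}): φ is true.
For instance, at w:
  At w: Dia r is true, not Box r is true, so Dia r or not Box r is true.
    At w: Dia r requires r at some successor in {u, v, w}.
      r holds at v, so Dia r is true at w.
    At w: Box r is false, so not Box r is true.
      At w: Box r requires r at every successor {u, v, w}.
        r fails at u, so Box r is false at w.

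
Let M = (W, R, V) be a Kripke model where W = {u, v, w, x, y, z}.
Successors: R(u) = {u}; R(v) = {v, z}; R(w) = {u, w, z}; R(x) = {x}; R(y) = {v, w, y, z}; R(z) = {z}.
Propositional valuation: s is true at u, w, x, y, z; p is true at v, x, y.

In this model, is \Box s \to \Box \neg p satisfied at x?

No

At x: \Box s is true, \Box \neg p is false, so \Box s \to \Box \neg p is false.
  At x: \Box s requires s at every successor {x}.
    At x: s is true.
  So \Box s is true at x.
  At x: \Box \neg p requires \neg p at every successor {x}.
    \neg p fails at x, so \Box \neg p is false at x.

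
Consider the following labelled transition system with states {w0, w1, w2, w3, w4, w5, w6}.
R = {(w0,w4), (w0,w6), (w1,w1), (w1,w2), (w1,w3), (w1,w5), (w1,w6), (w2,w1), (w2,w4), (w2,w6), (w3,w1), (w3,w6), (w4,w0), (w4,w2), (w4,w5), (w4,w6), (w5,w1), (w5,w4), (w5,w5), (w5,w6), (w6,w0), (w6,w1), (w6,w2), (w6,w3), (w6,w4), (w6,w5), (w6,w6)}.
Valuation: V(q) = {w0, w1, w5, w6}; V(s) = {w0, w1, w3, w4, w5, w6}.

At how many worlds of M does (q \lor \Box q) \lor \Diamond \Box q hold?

5

Let φ = (q \lor \Box q) \lor \Diamond \Box q. Evaluate φ at each world:
  w0 (successors {w4, w6}): φ is true.
  w1 (successors {w1, w2, w3, w5, w6}): φ is true.
  w2 (successors {w1, w4, w6}): φ is false.
  w3 (successors {w1, w6}): φ is true.
  w4 (successors {w0, w2, w5, w6}): φ is false.
  w5 (successors {w1, w4, w5, w6}): φ is true.
  w6 (successors {w0, w1, w2, w3, w4, w5, w6}): φ is true.
For instance, at w0:
  At w0: q \lor \Box q is true, \Diamond \Box q is false, so (q \lor \Box q) \lor \Diamond \Box q is true.
    At w0: q is true, \Box q is false, so q \lor \Box q is true.
      At w0: \Box q requires q at every successor {w4, w6}.
        q fails at w4, so \Box q is false at w0.
    At w0: \Diamond \Box q requires \Box q at some successor in {w4, w6}.
      At w4: \Box q is false.
      At w6: \Box q is false.
    So \Diamond \Box q is false at w0.
Satisfying worlds: {w0, w1, w3, w5, w6}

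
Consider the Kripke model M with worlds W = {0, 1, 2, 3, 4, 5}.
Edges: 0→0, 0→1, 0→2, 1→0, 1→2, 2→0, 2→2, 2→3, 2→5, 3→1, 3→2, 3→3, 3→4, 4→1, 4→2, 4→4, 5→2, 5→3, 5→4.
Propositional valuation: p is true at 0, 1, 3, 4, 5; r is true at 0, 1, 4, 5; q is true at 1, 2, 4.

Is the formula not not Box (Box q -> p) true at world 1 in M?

Yes

At 1: not Box (Box q -> p) is false, so not not Box (Box q -> p) is true.
  At 1: Box (Box q -> p) is true, so not Box (Box q -> p) is false.
    At 1: Box (Box q -> p) requires Box q -> p at every successor {0, 2}.
      At 0: Box q -> p is true.
      At 2: Box q -> p is true.
    So Box (Box q -> p) is true at 1.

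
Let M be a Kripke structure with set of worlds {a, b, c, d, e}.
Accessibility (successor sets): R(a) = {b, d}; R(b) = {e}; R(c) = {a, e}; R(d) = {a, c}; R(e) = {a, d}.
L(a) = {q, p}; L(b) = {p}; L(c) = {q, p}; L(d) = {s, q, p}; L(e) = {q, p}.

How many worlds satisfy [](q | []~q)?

4

Let φ = [](q | []~q). Evaluate φ at each world:
  a (successors {b, d}): φ is false.
  b (successors {e}): φ is true.
  c (successors {a, e}): φ is true.
  d (successors {a, c}): φ is true.
  e (successors {a, d}): φ is true.
For instance, at d:
  At d: [](q | []~q) requires q | []~q at every successor {a, c}.
      At a: q is true, []~q is false, so q | []~q is true.
      At c: q is true, []~q is false, so q | []~q is true.
  So [](q | []~q) is true at d.
Satisfying worlds: {b, c, d, e}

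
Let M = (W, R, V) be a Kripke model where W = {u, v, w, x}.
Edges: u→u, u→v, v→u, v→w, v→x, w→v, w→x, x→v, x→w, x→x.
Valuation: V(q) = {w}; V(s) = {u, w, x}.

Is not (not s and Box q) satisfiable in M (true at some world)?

Recall that Box ψ holds at a world iff ψ holds at every accessible world, and Dia ψ holds iff ψ holds at some accessible world.
Let φ = not (not s and Box q). Evaluate φ at each world:
  u (successors {u, v}): φ is true.
  v (successors {u, w, x}): φ is true.
  w (successors {v, x}): φ is true.
  x (successors {v, w, x}): φ is true.
Detail at u (witness):
  At u: not s and Box q is false, so not (not s and Box q) is true.
    At u: not s is false, Box q is false, so not s and Box q is false.
      At u: Box q requires q at every successor {u, v}.
        q fails at u, so Box q is false at u.

Yes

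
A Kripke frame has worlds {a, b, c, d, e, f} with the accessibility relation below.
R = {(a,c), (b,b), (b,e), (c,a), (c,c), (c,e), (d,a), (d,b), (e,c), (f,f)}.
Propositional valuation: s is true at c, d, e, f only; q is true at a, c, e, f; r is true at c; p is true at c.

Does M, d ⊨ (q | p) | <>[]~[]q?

At d: q | p is false, <>[]~[]q is false, so (q | p) | <>[]~[]q is false.
  At d: <>[]~[]q requires []~[]q at some successor in {a, b}.
    At a: []~[]q is false.
    At b: []~[]q is false.
  So <>[]~[]q is false at d.

No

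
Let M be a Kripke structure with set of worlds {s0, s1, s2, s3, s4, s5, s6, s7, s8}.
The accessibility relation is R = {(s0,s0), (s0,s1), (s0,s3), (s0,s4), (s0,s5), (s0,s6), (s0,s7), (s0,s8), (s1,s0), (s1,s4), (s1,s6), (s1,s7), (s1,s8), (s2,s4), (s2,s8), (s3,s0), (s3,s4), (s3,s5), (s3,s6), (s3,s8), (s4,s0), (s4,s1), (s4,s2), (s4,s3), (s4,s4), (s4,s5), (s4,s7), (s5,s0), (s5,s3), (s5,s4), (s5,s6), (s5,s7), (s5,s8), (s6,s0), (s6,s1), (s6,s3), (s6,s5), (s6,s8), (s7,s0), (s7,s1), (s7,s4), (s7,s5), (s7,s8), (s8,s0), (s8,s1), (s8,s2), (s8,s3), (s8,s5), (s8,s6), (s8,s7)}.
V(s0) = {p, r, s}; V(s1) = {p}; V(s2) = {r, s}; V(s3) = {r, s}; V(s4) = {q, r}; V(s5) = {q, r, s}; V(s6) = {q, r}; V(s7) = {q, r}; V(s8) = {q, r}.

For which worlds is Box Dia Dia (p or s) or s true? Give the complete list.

s0, s1, s2, s3, s4, s5, s6, s7, s8

Let φ = Box Dia Dia (p or s) or s. Evaluate φ at each world:
  s0 (successors {s0, s1, s3, s4, s5, s6, s7, s8}): φ is true.
  s1 (successors {s0, s4, s6, s7, s8}): φ is true.
  s2 (successors {s4, s8}): φ is true.
  s3 (successors {s0, s4, s5, s6, s8}): φ is true.
  s4 (successors {s0, s1, s2, s3, s4, s5, s7}): φ is true.
  s5 (successors {s0, s3, s4, s6, s7, s8}): φ is true.
  s6 (successors {s0, s1, s3, s5, s8}): φ is true.
  s7 (successors {s0, s1, s4, s5, s8}): φ is true.
  s8 (successors {s0, s1, s2, s3, s5, s6, s7}): φ is true.
For instance, at s8:
  At s8: Box Dia Dia (p or s) is true, s is false, so Box Dia Dia (p or s) or s is true.
    At s8: Box Dia Dia (p or s) requires Dia Dia (p or s) at every successor {s0, s1, s2, s3, s5, s6, s7}.
      At s0: Dia Dia (p or s) is true.
      At s1: Dia Dia (p or s) is true.
      At s2: Dia Dia (p or s) is true.
      At s3: Dia Dia (p or s) is true.
      At s5: Dia Dia (p or s) is true.
      At s6: Dia Dia (p or s) is true.
      At s7: Dia Dia (p or s) is true.
    So Box Dia Dia (p or s) is true at s8.
Satisfying worlds: {s0, s1, s2, s3, s4, s5, s6, s7, s8}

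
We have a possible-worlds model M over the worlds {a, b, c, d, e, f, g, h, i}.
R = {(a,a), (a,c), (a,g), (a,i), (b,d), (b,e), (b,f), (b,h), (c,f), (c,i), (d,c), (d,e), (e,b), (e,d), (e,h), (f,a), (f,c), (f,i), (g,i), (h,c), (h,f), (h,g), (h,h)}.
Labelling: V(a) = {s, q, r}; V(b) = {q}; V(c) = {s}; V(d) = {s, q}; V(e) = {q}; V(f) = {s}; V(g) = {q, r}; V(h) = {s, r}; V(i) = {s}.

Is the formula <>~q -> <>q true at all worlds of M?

Let φ = <>~q -> <>q. Evaluate φ at each world:
  a (successors {a, c, g, i}): φ is true.
  b (successors {d, e, f, h}): φ is true.
  c (successors {f, i}): φ is false.
  d (successors {c, e}): φ is true.
  e (successors {b, d, h}): φ is true.
  f (successors {a, c, i}): φ is true.
  g (successors {i}): φ is false.
  h (successors {c, f, g, h}): φ is true.
  i (successors ∅): φ is true.
Detail at c (counterexample):
  At c: <>~q is true, <>q is false, so <>~q -> <>q is false.
    At c: <>~q requires ~q at some successor in {f, i}.
      ~q holds at f, so <>~q is true at c.
    At c: <>q requires q at some successor in {f, i}.
      At f: q is false.
      At i: q is false.
    So <>q is false at c.

No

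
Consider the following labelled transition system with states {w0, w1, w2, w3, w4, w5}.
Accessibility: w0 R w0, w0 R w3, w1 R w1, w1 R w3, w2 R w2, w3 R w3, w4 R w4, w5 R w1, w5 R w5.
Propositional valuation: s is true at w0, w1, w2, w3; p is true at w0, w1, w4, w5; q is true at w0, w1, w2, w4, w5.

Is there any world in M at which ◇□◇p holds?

Yes

Let φ = ◇□◇p. Evaluate φ at each world:
  w0 (successors {w0, w3}): φ is false.
  w1 (successors {w1, w3}): φ is false.
  w2 (successors {w2}): φ is false.
  w3 (successors {w3}): φ is false.
  w4 (successors {w4}): φ is true.
  w5 (successors {w1, w5}): φ is true.
Detail at w4 (witness):
  At w4: ◇□◇p requires □◇p at some successor in {w4}.
    □◇p holds at w4, so ◇□◇p is true at w4.
      At w4: □◇p requires ◇p at every successor {w4}.
        At w4: ◇p is true.
      So □◇p is true at w4.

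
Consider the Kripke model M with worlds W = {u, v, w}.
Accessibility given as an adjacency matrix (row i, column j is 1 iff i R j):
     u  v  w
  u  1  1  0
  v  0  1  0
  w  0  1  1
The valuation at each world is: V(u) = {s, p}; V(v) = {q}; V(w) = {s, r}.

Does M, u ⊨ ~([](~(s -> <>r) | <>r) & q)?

Yes

At u: [](~(s -> <>r) | <>r) & q is false, so ~([](~(s -> <>r) | <>r) & q) is true.
  At u: [](~(s -> <>r) | <>r) is false, q is false, so [](~(s -> <>r) | <>r) & q is false.
    At u: [](~(s -> <>r) | <>r) requires ~(s -> <>r) | <>r at every successor {u, v}.
      ~(s -> <>r) | <>r fails at v, so [](~(s -> <>r) | <>r) is false at u.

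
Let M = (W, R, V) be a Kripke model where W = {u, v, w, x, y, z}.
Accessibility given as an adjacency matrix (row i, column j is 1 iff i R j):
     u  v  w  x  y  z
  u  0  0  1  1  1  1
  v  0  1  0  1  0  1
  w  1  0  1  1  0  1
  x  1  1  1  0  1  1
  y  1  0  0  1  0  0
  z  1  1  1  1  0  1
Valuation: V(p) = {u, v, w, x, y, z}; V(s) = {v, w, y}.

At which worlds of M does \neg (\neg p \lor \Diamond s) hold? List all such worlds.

y

Recall that \Diamond ψ holds at a world iff ψ holds at some accessible world.
Let φ = \neg (\neg p \lor \Diamond s). Evaluate φ at each world:
  u (successors {w, x, y, z}): φ is false.
  v (successors {v, x, z}): φ is false.
  w (successors {u, w, x, z}): φ is false.
  x (successors {u, v, w, y, z}): φ is false.
  y (successors {u, x}): φ is true.
  z (successors {u, v, w, x, z}): φ is false.
For instance, at x:
  At x: \neg p \lor \Diamond s is true, so \neg (\neg p \lor \Diamond s) is false.
    At x: \neg p is false, \Diamond s is true, so \neg p \lor \Diamond s is true.
      At x: \Diamond s requires s at some successor in {u, v, w, y, z}.
        s holds at v, so \Diamond s is true at x.
Satisfying worlds: {y}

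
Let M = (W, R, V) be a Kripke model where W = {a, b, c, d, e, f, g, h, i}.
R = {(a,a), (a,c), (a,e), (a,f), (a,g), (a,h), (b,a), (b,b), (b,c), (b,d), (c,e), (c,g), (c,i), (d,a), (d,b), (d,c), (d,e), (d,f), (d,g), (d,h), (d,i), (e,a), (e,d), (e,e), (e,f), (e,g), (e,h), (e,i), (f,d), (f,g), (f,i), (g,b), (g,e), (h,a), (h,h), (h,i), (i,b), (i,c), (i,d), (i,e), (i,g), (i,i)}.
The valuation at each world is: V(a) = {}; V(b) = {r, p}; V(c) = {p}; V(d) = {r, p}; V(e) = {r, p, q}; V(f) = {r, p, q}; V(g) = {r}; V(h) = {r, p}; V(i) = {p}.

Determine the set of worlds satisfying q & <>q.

e

Recall that <>ψ holds at a world iff ψ holds at some accessible world.
Let φ = q & <>q. Evaluate φ at each world:
  a (successors {a, c, e, f, g, h}): φ is false.
  b (successors {a, b, c, d}): φ is false.
  c (successors {e, g, i}): φ is false.
  d (successors {a, b, c, e, f, g, h, i}): φ is false.
  e (successors {a, d, e, f, g, h, i}): φ is true.
  f (successors {d, g, i}): φ is false.
  g (successors {b, e}): φ is false.
  h (successors {a, h, i}): φ is false.
  i (successors {b, c, d, e, g, i}): φ is false.
For instance, at c:
  At c: q is false, <>q is true, so q & <>q is false.
    At c: <>q requires q at some successor in {e, g, i}.
      q holds at e, so <>q is true at c.
Satisfying worlds: {e}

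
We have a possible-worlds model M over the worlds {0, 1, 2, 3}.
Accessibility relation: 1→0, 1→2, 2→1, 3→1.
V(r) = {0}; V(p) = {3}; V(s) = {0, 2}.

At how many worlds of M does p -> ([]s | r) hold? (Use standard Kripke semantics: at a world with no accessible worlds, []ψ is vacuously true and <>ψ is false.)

Recall that []ψ holds at a world iff ψ holds at every accessible world, and <>ψ holds iff ψ holds at some accessible world.
Let φ = p -> ([]s | r). Evaluate φ at each world:
  0 (successors ∅): φ is true.
  1 (successors {0, 2}): φ is true.
  2 (successors {1}): φ is true.
  3 (successors {1}): φ is false.
For instance, at 1:
  At 1: p is false, []s | r is true, so p -> ([]s | r) is true.
    At 1: []s is true, r is false, so []s | r is true.
      At 1: []s requires s at every successor {0, 2}.
        At 0: s is true.
        At 2: s is true.
      So []s is true at 1.
Satisfying worlds: {0, 1, 2}

3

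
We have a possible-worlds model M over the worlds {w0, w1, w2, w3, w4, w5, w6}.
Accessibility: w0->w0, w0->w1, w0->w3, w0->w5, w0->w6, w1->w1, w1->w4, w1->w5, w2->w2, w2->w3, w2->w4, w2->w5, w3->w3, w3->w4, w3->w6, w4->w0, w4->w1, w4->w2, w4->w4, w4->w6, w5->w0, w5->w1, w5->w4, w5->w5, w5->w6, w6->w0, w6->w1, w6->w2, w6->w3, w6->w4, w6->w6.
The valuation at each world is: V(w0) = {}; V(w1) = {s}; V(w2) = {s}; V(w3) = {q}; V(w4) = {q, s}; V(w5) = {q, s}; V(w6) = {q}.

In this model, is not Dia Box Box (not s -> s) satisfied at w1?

Recall that Box ψ holds at a world iff ψ holds at every accessible world, and Dia ψ holds iff ψ holds at some accessible world.
At w1: Dia Box Box (not s -> s) is false, so not Dia Box Box (not s -> s) is true.
  At w1: Dia Box Box (not s -> s) requires Box Box (not s -> s) at some successor in {w1, w4, w5}.
    At w1: Box Box (not s -> s) is false.
    At w4: Box Box (not s -> s) is false.
    At w5: Box Box (not s -> s) is false.
  So Dia Box Box (not s -> s) is false at w1.

Yes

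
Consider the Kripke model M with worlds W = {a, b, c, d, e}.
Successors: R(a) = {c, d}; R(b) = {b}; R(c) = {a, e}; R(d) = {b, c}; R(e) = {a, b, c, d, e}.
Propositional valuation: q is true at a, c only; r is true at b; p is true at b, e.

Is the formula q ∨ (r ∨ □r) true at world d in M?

At d: q is false, r ∨ □r is false, so q ∨ (r ∨ □r) is false.
  At d: r is false, □r is false, so r ∨ □r is false.
    At d: □r requires r at every successor {b, c}.
      r fails at c, so □r is false at d.

No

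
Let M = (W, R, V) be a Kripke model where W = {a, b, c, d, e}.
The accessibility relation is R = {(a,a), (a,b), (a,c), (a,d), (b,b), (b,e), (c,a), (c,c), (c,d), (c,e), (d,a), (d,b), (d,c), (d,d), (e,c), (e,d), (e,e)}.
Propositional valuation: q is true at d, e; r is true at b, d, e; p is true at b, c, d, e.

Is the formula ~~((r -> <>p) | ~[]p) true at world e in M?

Yes

At e: ~((r -> <>p) | ~[]p) is false, so ~~((r -> <>p) | ~[]p) is true.
  At e: (r -> <>p) | ~[]p is true, so ~((r -> <>p) | ~[]p) is false.
    At e: r -> <>p is true, ~[]p is false, so (r -> <>p) | ~[]p is true.
      At e: r is true, <>p is true, so r -> <>p is true.
      At e: []p is true, so ~[]p is false.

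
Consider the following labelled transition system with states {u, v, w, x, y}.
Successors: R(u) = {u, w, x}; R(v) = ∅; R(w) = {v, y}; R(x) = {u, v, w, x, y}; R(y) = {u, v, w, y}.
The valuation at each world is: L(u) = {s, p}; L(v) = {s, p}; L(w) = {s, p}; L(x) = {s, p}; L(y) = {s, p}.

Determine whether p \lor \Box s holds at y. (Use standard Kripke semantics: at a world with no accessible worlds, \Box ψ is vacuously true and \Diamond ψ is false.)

Yes

At y: p is true, \Box s is true, so p \lor \Box s is true.
  At y: \Box s requires s at every successor {u, v, w, y}.
    At u: s is true.
    At v: s is true.
    At w: s is true.
    At y: s is true.
  So \Box s is true at y.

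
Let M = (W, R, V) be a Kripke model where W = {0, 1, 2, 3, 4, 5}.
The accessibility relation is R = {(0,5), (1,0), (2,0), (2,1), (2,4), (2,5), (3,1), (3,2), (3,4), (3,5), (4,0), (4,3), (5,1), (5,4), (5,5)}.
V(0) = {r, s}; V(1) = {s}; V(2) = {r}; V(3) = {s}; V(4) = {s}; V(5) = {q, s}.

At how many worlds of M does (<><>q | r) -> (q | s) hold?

Let φ = (<><>q | r) -> (q | s). Evaluate φ at each world:
  0 (successors {5}): φ is true.
  1 (successors {0}): φ is true.
  2 (successors {0, 1, 4, 5}): φ is false.
  3 (successors {1, 2, 4, 5}): φ is true.
  4 (successors {0, 3}): φ is true.
  5 (successors {1, 4, 5}): φ is true.
For instance, at 2:
  At 2: <><>q | r is true, q | s is false, so (<><>q | r) -> (q | s) is false.
    At 2: <><>q is true, r is true, so <><>q | r is true.
      At 2: <><>q requires <>q at some successor in {0, 1, 4, 5}.
        <>q holds at 0, so <><>q is true at 2.
Satisfying worlds: {0, 1, 3, 4, 5}

5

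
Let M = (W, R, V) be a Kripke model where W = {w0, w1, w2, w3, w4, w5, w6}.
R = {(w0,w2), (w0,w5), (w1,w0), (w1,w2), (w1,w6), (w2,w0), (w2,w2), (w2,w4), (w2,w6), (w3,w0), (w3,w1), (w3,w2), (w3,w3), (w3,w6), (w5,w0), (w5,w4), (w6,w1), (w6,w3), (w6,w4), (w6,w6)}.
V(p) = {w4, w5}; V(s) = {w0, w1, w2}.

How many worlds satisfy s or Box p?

4

Let φ = s or Box p. Evaluate φ at each world:
  w0 (successors {w2, w5}): φ is true.
  w1 (successors {w0, w2, w6}): φ is true.
  w2 (successors {w0, w2, w4, w6}): φ is true.
  w3 (successors {w0, w1, w2, w3, w6}): φ is false.
  w4 (successors ∅): φ is true.
  w5 (successors {w0, w4}): φ is false.
  w6 (successors {w1, w3, w4, w6}): φ is false.
For instance, at w0:
  At w0: s is true, Box p is false, so s or Box p is true.
    At w0: Box p requires p at every successor {w2, w5}.
      p fails at w2, so Box p is false at w0.
Satisfying worlds: {w0, w1, w2, w4}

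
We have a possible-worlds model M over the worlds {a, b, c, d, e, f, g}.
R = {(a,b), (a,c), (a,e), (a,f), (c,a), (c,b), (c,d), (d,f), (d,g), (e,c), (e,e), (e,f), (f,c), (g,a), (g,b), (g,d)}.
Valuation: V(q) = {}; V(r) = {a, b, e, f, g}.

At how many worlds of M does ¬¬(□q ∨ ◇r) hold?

6

Let φ = ¬¬(□q ∨ ◇r). Evaluate φ at each world:
  a (successors {b, c, e, f}): φ is true.
  b (successors ∅): φ is true.
  c (successors {a, b, d}): φ is true.
  d (successors {f, g}): φ is true.
  e (successors {c, e, f}): φ is true.
  f (successors {c}): φ is false.
  g (successors {a, b, d}): φ is true.
For instance, at d:
  At d: ¬(□q ∨ ◇r) is false, so ¬¬(□q ∨ ◇r) is true.
    At d: □q ∨ ◇r is true, so ¬(□q ∨ ◇r) is false.
      At d: □q is false, ◇r is true, so □q ∨ ◇r is true.
Satisfying worlds: {a, b, c, d, e, g}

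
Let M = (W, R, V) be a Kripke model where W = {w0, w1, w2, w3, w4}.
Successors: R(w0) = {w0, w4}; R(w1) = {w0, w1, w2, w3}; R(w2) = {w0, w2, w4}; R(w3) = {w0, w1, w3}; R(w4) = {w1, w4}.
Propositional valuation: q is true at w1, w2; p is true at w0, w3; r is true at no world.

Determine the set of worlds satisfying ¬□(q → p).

Let φ = ¬□(q → p). Evaluate φ at each world:
  w0 (successors {w0, w4}): φ is false.
  w1 (successors {w0, w1, w2, w3}): φ is true.
  w2 (successors {w0, w2, w4}): φ is true.
  w3 (successors {w0, w1, w3}): φ is true.
  w4 (successors {w1, w4}): φ is true.
For instance, at w0:
  At w0: □(q → p) is true, so ¬□(q → p) is false.
    At w0: □(q → p) requires q → p at every successor {w0, w4}.
      At w0: q → p is true.
      At w4: q → p is true.
    So □(q → p) is true at w0.
Satisfying worlds: {w1, w2, w3, w4}

w1, w2, w3, w4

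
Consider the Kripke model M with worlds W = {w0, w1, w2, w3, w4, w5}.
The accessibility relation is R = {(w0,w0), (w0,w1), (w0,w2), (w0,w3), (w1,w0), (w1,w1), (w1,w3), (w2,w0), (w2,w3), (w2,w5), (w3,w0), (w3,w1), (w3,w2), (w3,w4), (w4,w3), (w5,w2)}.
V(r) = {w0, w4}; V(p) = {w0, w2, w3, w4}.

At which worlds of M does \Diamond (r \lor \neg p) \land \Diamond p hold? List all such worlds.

Let φ = \Diamond (r \lor \neg p) \land \Diamond p. Evaluate φ at each world:
  w0 (successors {w0, w1, w2, w3}): φ is true.
  w1 (successors {w0, w1, w3}): φ is true.
  w2 (successors {w0, w3, w5}): φ is true.
  w3 (successors {w0, w1, w2, w4}): φ is true.
  w4 (successors {w3}): φ is false.
  w5 (successors {w2}): φ is false.
For instance, at w1:
  At w1: \Diamond (r \lor \neg p) is true, \Diamond p is true, so \Diamond (r \lor \neg p) \land \Diamond p is true.
    At w1: \Diamond (r \lor \neg p) requires r \lor \neg p at some successor in {w0, w1, w3}.
      r \lor \neg p holds at w0, so \Diamond (r \lor \neg p) is true at w1.
    At w1: \Diamond p requires p at some successor in {w0, w1, w3}.
      p holds at w0, so \Diamond p is true at w1.
Satisfying worlds: {w0, w1, w2, w3}

w0, w1, w2, w3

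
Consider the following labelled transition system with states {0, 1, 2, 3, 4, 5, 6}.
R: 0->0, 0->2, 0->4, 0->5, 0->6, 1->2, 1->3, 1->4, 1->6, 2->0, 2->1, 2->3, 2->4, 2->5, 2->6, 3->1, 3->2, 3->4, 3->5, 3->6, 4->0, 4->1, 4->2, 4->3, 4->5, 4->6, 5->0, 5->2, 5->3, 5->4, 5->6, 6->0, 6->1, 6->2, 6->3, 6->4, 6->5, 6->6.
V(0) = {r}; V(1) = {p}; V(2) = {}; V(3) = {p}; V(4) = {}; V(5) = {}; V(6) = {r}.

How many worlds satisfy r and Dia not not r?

Let φ = r and Dia not not r. Evaluate φ at each world:
  0 (successors {0, 2, 4, 5, 6}): φ is true.
  1 (successors {2, 3, 4, 6}): φ is false.
  2 (successors {0, 1, 3, 4, 5, 6}): φ is false.
  3 (successors {1, 2, 4, 5, 6}): φ is false.
  4 (successors {0, 1, 2, 3, 5, 6}): φ is false.
  5 (successors {0, 2, 3, 4, 6}): φ is false.
  6 (successors {0, 1, 2, 3, 4, 5, 6}): φ is true.
For instance, at 4:
  At 4: r is false, Dia not not r is true, so r and Dia not not r is false.
    At 4: Dia not not r requires not not r at some successor in {0, 1, 2, 3, 5, 6}.
      not not r holds at 0, so Dia not not r is true at 4.
Satisfying worlds: {0, 6}

2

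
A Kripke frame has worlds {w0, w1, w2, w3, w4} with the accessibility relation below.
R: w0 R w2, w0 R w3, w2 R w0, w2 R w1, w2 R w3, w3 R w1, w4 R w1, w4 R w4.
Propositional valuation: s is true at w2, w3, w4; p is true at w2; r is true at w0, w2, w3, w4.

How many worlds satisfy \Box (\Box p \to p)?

Let φ = \Box (\Box p \to p). Evaluate φ at each world:
  w0 (successors {w2, w3}): φ is true.
  w1 (successors ∅): φ is true.
  w2 (successors {w0, w1, w3}): φ is false.
  w3 (successors {w1}): φ is false.
  w4 (successors {w1, w4}): φ is false.
For instance, at w2:
  At w2: \Box (\Box p \to p) requires \Box p \to p at every successor {w0, w1, w3}.
    \Box p \to p fails at w1, so \Box (\Box p \to p) is false at w2.
      At w1: \Box p is true, p is false, so \Box p \to p is false.
Satisfying worlds: {w0, w1}

2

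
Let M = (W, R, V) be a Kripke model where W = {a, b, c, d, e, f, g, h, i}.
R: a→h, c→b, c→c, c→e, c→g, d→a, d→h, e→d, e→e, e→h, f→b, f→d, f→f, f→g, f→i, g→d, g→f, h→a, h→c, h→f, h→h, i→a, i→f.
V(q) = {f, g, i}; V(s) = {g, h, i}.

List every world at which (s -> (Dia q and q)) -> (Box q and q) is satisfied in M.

h

Let φ = (s -> (Dia q and q)) -> (Box q and q). Evaluate φ at each world:
  a (successors {h}): φ is false.
  b (successors ∅): φ is false.
  c (successors {b, c, e, g}): φ is false.
  d (successors {a, h}): φ is false.
  e (successors {d, e, h}): φ is false.
  f (successors {b, d, f, g, i}): φ is false.
  g (successors {d, f}): φ is false.
  h (successors {a, c, f, h}): φ is true.
  i (successors {a, f}): φ is false.
For instance, at a:
  At a: s -> (Dia q and q) is true, Box q and q is false, so (s -> (Dia q and q)) -> (Box q and q) is false.
    At a: s is false, Dia q and q is false, so s -> (Dia q and q) is true.
      At a: Dia q is false, q is false, so Dia q and q is false.
    At a: Box q is false, q is false, so Box q and q is false.
      At a: Box q requires q at every successor {h}.
        q fails at h, so Box q is false at a.
Satisfying worlds: {h}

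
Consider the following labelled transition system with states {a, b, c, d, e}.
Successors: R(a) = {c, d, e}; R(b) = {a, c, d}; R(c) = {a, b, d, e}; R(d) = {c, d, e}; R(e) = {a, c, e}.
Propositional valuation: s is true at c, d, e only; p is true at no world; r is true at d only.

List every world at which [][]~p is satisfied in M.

a, b, c, d, e

Let φ = [][]~p. Evaluate φ at each world:
  a (successors {c, d, e}): φ is true.
  b (successors {a, c, d}): φ is true.
  c (successors {a, b, d, e}): φ is true.
  d (successors {c, d, e}): φ is true.
  e (successors {a, c, e}): φ is true.
For instance, at b:
  At b: [][]~p requires []~p at every successor {a, c, d}.
      At a: []~p requires ~p at every successor {c, d, e}.
        At c: ~p is true.
        At d: ~p is true.
        At e: ~p is true.
      So []~p is true at a.
      At c: []~p requires ~p at every successor {a, b, d, e}.
        At a: ~p is true.
        At b: ~p is true.
        At d: ~p is true.
        At e: ~p is true.
      So []~p is true at c.
      At d: []~p requires ~p at every successor {c, d, e}.
        At c: ~p is true.
        At d: ~p is true.
        At e: ~p is true.
      So []~p is true at d.
  So [][]~p is true at b.
Satisfying worlds: {a, b, c, d, e}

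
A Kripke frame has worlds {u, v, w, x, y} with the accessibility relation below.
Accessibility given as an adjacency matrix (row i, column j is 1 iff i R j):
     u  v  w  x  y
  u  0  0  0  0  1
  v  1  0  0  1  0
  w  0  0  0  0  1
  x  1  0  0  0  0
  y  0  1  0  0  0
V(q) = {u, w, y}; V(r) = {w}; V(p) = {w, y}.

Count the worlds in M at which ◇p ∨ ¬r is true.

Recall that ◇ψ holds at a world iff ψ holds at some accessible world.
Let φ = ◇p ∨ ¬r. Evaluate φ at each world:
  u (successors {y}): φ is true.
  v (successors {u, x}): φ is true.
  w (successors {y}): φ is true.
  x (successors {u}): φ is true.
  y (successors {v}): φ is true.
For instance, at x:
  At x: ◇p is false, ¬r is true, so ◇p ∨ ¬r is true.
    At x: ◇p requires p at some successor in {u}.
      At u: p is false.
    So ◇p is false at x.
Satisfying worlds: {u, v, w, x, y}

5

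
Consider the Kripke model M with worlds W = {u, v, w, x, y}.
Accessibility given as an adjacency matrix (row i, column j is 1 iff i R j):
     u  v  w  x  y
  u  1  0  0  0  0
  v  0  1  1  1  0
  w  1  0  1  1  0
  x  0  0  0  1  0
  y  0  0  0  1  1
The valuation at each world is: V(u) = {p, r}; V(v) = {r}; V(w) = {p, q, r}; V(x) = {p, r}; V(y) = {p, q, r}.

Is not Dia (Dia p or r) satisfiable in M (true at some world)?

Recall that Dia ψ holds at a world iff ψ holds at some accessible world.
Let φ = not Dia (Dia p or r). Evaluate φ at each world:
  u (successors {u}): φ is false.
  v (successors {v, w, x}): φ is false.
  w (successors {u, w, x}): φ is false.
  x (successors {x}): φ is false.
  y (successors {x, y}): φ is false.
For instance, at y:
  At y: Dia (Dia p or r) is true, so not Dia (Dia p or r) is false.
    At y: Dia (Dia p or r) requires Dia p or r at some successor in {x, y}.
      Dia p or r holds at x, so Dia (Dia p or r) is true at y.

No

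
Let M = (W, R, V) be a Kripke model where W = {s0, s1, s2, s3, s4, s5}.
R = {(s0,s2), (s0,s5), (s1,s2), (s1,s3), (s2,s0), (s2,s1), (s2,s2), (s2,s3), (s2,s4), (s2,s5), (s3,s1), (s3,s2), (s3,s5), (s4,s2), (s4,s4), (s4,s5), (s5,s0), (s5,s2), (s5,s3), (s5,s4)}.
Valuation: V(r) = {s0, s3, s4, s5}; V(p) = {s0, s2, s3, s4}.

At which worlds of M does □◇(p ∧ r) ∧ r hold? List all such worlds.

s0, s3, s4

Recall that □ψ holds at a world iff ψ holds at every accessible world, and ◇ψ holds iff ψ holds at some accessible world.
Let φ = □◇(p ∧ r) ∧ r. Evaluate φ at each world:
  s0 (successors {s2, s5}): φ is true.
  s1 (successors {s2, s3}): φ is false.
  s2 (successors {s0, s1, s2, s3, s4, s5}): φ is false.
  s3 (successors {s1, s2, s5}): φ is true.
  s4 (successors {s2, s4, s5}): φ is true.
  s5 (successors {s0, s2, s3, s4}): φ is false.
For instance, at s2:
  At s2: □◇(p ∧ r) is false, r is false, so □◇(p ∧ r) ∧ r is false.
    At s2: □◇(p ∧ r) requires ◇(p ∧ r) at every successor {s0, s1, s2, s3, s4, s5}.
      ◇(p ∧ r) fails at s0, so □◇(p ∧ r) is false at s2.
Satisfying worlds: {s0, s3, s4}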